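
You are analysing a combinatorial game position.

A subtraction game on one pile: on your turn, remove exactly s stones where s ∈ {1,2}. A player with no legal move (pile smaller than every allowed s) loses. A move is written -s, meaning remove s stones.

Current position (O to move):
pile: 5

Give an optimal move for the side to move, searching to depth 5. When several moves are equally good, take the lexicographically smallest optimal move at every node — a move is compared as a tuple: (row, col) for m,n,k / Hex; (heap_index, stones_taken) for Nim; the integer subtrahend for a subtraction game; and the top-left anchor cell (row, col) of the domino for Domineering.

O's best at [5]: -2

ply 1, O at 5 | -1=-1→4; -2=+1→3*
ply 2, X at 3 | -1=-1→2*; -2=-1→1
ply 3, O at 2 | -1=-1→1; -2=+1→0*
ply 4: 0 is terminal -1 (X); from 5 depth 5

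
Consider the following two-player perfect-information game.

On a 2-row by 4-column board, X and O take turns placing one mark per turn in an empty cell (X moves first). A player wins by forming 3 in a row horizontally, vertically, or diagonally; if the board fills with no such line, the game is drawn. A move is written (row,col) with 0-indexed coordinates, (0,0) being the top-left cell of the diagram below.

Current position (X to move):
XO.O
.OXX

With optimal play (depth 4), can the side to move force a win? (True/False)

ply 1, X at XO.O/.OXX | (0,2)=+0→XOXO/.OXX*; (1,0)=-1→XO.O/XOXX
ply 2, O at XOXO/.OXX | (1,0)=+0→XOXO/OOXX*
ply 3: XOXO/OOXX is terminal +0 (X); from XO.O/.OXX depth 4

X winning at [XO.O/.OXX]: False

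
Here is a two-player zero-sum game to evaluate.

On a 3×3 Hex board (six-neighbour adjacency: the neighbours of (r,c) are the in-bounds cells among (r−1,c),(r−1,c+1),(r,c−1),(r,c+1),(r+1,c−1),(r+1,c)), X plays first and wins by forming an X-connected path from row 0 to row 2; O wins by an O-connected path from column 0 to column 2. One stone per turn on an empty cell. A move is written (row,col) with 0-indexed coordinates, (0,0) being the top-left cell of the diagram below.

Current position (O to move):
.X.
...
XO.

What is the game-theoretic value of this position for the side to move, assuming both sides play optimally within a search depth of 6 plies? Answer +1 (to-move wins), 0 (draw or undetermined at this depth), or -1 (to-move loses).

value(.X./.../XO., O) = -1

[.X./.../XO.] O move#1: (0,0):-1/OX./.../XO.*, (0,2):-1/.XO/.../XO., (1,0):-1/.X./O../XO., (1,1):-1/.X./.O./XO., (1,2):-1/.X./..O/XO., (2,2):-1/.X./.../XOO
[OX./.../XO.] X move#2: (0,2):+1/OXX/.../XO.*, (1,0):+1/OX./X../XO., (1,1):+1/OX./.X./XO., (1,2):+1/OX./..X/XO., (2,2):+1/OX./.../XOX
[OXX/.../XO.] O move#3: (1,0):-1/OXX/O../XO.*, (1,1):-1/OXX/.O./XO., (1,2):-1/OXX/..O/XO., (2,2):-1/OXX/.../XOO
[OXX/O../XO.] X move#4: (1,1):+1/OXX/OX./XO.*, (1,2):+1/OXX/O.X/XO., (2,2):+1/OXX/O../XOX
[OXX/OX./XO.] end (terminal -1, O#5); searched .X./.../XO. to 6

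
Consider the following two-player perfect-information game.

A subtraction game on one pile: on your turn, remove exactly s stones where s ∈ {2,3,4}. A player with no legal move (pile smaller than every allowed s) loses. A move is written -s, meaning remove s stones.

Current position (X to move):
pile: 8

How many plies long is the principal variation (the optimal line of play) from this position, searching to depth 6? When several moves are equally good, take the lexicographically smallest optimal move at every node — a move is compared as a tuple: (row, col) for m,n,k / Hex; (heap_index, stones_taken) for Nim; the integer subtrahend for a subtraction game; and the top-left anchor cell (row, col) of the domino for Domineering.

[8] X move#1: -2:+1/6*, -3:-1/5, -4:-1/4
[6] O move#2: -2:-1/4*, -3:-1/3, -4:-1/2
[4] X move#3: -2:-1/2, -3:+1/1*, -4:+1/0
[1] end (terminal -1, O#4); searched 8 to 6

PV length from [8]: 3 plies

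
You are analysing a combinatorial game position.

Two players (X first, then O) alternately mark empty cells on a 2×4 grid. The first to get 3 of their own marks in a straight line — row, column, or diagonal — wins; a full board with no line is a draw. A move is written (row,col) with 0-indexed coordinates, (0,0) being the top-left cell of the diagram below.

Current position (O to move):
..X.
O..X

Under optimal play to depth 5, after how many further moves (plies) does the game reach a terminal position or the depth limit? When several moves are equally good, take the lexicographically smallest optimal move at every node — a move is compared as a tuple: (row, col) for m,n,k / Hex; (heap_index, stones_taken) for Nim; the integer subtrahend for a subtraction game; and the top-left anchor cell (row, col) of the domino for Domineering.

PV length from [..X./O..X]: 5 plies

[..X./O..X] O move#1: (0,0):+0/O.X./O..X*, (0,1):+0/.OX./O..X, (0,3):+0/..XO/O..X, (1,1):+0/..X./OO.X, (1,2):+0/..X./O.OX
[O.X./O..X] X move#2: (0,1):+0/OXX./O..X*, (0,3):+0/O.XX/O..X, (1,1):+0/O.X./OX.X, (1,2):+0/O.X./O.XX
[OXX./O..X] O move#3: (0,3):+0/OXXO/O..X*, (1,1):-1/OXX./OO.X, (1,2):-1/OXX./O.OX
[OXXO/O..X] X move#4: (1,1):+0/OXXO/OX.X*, (1,2):+0/OXXO/O.XX
[OXXO/OX.X] O move#5: (1,2):+0/OXXO/OXOX*
[OXXO/OXOX] end (terminal +0, X#6); searched ..X./O..X to 5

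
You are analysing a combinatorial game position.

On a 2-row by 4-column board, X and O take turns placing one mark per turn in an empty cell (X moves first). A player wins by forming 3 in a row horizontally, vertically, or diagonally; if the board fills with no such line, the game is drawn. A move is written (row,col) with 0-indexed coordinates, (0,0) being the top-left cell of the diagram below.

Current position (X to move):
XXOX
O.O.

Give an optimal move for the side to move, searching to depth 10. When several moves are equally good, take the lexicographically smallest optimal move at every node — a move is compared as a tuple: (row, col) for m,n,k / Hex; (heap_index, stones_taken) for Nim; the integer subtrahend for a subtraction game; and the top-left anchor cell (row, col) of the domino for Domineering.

X's best at [XXOX/O.O.]: (1,1)

[XXOX/O.O.] X move#1: (1,1):+0/XXOX/OXO.*, (1,3):-1/XXOX/O.OX
[XXOX/OXO.] O move#2: (1,3):+0/XXOX/OXOO*
[XXOX/OXOO] end (terminal +0, X#3); searched XXOX/O.O. to 10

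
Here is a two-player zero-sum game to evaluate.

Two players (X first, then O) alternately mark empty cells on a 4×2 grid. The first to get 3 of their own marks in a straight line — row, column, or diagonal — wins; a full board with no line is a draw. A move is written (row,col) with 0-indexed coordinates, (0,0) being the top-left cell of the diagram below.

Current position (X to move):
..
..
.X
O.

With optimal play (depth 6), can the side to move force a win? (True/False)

ply 1, X at ../../.X/O. | (0,0)=+0→X./../.X/O.; (0,1)=+0→.X/../.X/O.; (1,0)=+0→../X./.X/O.; (1,1)=+1→../.X/.X/O.*; (2,0)=+0→../../XX/O.; (3,1)=+0→../../.X/OX
ply 2, O at ../.X/.X/O. | (0,0)=-1→O./.X/.X/O.*; (0,1)=-1→.O/.X/.X/O.; (1,0)=-1→../OX/.X/O.; (2,0)=-1→../.X/OX/O.; (3,1)=-1→../.X/.X/OO
ply 3, X at O./.X/.X/O. | (0,1)=+1→OX/.X/.X/O.*; (1,0)=+1→O./XX/.X/O.; (2,0)=+1→O./.X/XX/O.; (3,1)=+1→O./.X/.X/OX
ply 4: OX/.X/.X/O. is terminal -1 (O); from ../../.X/O. depth 6

X winning at [../../.X/O.]: True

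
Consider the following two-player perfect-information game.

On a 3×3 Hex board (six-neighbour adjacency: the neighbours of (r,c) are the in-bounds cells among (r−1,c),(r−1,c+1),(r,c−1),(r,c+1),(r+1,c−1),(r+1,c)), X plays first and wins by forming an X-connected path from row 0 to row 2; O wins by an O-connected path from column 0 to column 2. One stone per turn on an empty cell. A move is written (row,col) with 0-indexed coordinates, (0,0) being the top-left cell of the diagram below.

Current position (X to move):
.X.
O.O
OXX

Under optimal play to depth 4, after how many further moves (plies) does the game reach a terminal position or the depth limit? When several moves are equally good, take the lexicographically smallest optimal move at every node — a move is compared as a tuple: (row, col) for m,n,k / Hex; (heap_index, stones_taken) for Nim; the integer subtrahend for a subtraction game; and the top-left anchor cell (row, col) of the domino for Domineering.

[.X./O.O/OXX] X move#1: (0,0):-1/XX./O.O/OXX, (0,2):-1/.XX/O.O/OXX, (1,1):+1/.X./OXO/OXX*
[.X./OXO/OXX] end (terminal -1, O#2); searched .X./O.O/OXX to 4

PV length from [.X./O.O/OXX]: 1 ply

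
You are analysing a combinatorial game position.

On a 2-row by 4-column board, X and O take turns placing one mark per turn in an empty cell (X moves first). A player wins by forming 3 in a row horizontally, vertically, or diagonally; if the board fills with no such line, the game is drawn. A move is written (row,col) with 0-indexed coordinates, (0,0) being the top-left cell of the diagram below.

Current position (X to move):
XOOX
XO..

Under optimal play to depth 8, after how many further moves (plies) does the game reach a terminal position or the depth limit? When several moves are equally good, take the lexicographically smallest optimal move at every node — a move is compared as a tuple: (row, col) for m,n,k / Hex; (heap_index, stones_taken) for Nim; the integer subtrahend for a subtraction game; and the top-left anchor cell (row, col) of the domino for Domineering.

[XOOX/XO..] X move#1: (1,2):+0/XOOX/XOX.*, (1,3):+0/XOOX/XO.X
[XOOX/XOX.] O move#2: (1,3):+0/XOOX/XOXO*
[XOOX/XOXO] end (terminal +0, X#3); searched XOOX/XO.. to 8

PV length from [XOOX/XO..]: 2 plies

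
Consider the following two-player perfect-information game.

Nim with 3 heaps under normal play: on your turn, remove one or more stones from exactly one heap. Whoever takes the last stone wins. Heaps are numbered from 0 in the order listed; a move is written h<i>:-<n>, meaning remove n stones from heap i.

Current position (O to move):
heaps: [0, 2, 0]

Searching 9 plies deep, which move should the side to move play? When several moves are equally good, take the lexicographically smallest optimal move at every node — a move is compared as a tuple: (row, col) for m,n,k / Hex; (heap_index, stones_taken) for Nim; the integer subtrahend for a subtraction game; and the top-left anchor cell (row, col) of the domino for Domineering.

ply 1, O at (0,2,0) | h1:-1=-1→(0,1,0); h1:-2=+1→(0,0,0)*
ply 2: (0,0,0) is terminal -1 (X); from (0,2,0) depth 9

O's best at [(0,2,0)]: h1:-2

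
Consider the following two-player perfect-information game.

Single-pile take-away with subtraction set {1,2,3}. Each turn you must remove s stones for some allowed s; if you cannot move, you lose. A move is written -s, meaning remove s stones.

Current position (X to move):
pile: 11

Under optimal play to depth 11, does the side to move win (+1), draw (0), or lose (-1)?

ply 1, X at 11 | -1=-1→10; -2=-1→9; -3=+1→8*
ply 2, O at 8 | -1=-1→7*; -2=-1→6; -3=-1→5
ply 3, X at 7 | -1=-1→6; -2=-1→5; -3=+1→4*
ply 4, O at 4 | -1=-1→3*; -2=-1→2; -3=-1→1
ply 5, X at 3 | -1=-1→2; -2=-1→1; -3=+1→0*
ply 6: 0 is terminal -1 (O); from 11 depth 11

value(11, X) = +1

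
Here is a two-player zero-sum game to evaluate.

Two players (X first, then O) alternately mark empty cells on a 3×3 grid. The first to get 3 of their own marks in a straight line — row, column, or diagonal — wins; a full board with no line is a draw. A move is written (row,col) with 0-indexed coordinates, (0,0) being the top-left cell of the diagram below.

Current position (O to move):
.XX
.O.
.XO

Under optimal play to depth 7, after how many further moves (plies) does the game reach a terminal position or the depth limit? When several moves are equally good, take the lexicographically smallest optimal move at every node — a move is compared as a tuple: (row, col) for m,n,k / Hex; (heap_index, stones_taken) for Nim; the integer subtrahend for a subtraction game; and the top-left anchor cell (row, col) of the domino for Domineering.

p1 O@[.XX/.O./.XO]: (0,0)[OXX/.O./.XO]+1* (1,0)[.XX/OO./.XO]-1 (1,2)[.XX/.OO/.XO]-1 (2,0)[.XX/.O./OXO]-1
p2 X@[OXX/.O./.XO] terminal -1; root [.XX/.O./.XO] d7

PV length from [.XX/.O./.XO]: 1 ply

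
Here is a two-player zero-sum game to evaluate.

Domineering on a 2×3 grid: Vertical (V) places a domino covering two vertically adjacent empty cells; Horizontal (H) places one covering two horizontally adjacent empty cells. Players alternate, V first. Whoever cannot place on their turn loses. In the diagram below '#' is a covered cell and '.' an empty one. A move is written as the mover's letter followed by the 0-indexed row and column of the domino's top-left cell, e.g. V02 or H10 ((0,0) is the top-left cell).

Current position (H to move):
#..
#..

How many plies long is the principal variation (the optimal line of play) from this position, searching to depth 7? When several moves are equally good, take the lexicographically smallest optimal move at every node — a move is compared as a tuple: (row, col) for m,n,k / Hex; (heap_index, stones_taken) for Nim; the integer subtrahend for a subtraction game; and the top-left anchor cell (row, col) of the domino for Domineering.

PV length from [#../#..]: 1 ply

p1 H@[#../#..]: H01[###/#..]+1* H11[#../###]+1
p2 V@[###/#..] terminal -1; root [#../#..] d7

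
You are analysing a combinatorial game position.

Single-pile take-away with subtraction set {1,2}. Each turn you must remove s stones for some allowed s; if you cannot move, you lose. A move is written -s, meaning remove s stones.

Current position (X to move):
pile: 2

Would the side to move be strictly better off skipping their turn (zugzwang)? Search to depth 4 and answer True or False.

p1 X@[2]: -1[1]-1 -2[0]+1*
p2 O@[0] terminal -1; root [2] d4
pass branch (O moves first from the same position):
  | p1 O@[2]: -1[1]-1 -2[0]+1*
  | p2 X@[0] terminal -1; root [2] d4
X moving scores +1; X passing scores -1

zugzwang(2, X) = False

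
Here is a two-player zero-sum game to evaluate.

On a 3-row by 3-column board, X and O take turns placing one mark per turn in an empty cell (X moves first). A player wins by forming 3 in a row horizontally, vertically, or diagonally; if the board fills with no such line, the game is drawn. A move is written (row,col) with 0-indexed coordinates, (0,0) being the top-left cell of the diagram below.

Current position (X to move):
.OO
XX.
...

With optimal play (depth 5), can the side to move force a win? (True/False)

X winning at [.OO/XX./...]: True

p1 X@[.OO/XX./...]: (0,0)[XOO/XX./...]+1* (1,2)[.OO/XXX/...]+1 (2,0)[.OO/XX./X..]-1 (2,1)[.OO/XX./.X.]-1 (2,2)[.OO/XX./..X]-1
p2 O@[XOO/XX./...]: (1,2)[XOO/XXO/...]-1* (2,0)[XOO/XX./O..]-1 (2,1)[XOO/XX./.O.]-1 (2,2)[XOO/XX./..O]-1
p3 X@[XOO/XXO/...]: (2,0)[XOO/XXO/X..]+1* (2,1)[XOO/XXO/.X.]-1 (2,2)[XOO/XXO/..X]+1
p4 O@[XOO/XXO/X..] terminal -1; root [.OO/XX./...] d5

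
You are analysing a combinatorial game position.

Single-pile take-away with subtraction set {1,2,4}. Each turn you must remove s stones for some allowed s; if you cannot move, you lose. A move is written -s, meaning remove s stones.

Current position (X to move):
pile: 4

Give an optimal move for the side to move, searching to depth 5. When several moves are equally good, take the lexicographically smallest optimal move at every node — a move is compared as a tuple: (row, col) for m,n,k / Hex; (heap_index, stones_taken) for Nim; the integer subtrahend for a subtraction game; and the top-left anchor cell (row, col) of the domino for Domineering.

X's best at [4]: -1

ply 1, X at 4 | -1=+1→3*; -2=-1→2; -4=+1→0
ply 2, O at 3 | -1=-1→2*; -2=-1→1
ply 3, X at 2 | -1=-1→1; -2=+1→0*
ply 4: 0 is terminal -1 (O); from 4 depth 5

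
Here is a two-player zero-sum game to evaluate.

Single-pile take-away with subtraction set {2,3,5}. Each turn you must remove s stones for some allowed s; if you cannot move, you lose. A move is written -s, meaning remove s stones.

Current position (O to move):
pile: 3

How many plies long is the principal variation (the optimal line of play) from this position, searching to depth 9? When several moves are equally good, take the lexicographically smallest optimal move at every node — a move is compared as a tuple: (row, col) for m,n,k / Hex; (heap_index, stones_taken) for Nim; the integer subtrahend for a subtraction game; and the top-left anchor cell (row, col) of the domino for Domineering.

ply 1, O at 3 | -2=+1→1*; -3=+1→0
ply 2: 1 is terminal -1 (X); from 3 depth 9

PV length from [3]: 1 ply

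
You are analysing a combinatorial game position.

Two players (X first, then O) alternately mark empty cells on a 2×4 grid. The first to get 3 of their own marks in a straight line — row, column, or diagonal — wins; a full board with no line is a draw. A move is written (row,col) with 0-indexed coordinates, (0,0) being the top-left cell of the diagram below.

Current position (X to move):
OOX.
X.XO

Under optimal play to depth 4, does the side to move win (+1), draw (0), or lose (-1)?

ply 1, X at OOX./X.XO | (0,3)=+0→OOXX/X.XO; (1,1)=+1→OOX./XXXO*
ply 2: OOX./XXXO is terminal -1 (O); from OOX./X.XO depth 4

value(OOX./X.XO, X) = +1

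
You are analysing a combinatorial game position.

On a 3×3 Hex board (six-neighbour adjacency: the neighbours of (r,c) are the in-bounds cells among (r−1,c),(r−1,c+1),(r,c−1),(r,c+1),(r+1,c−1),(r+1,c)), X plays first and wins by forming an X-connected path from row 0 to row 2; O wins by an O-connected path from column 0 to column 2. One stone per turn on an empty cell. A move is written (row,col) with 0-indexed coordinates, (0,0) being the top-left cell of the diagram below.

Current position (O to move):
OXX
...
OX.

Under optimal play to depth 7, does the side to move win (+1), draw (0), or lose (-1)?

value(OXX/.../OX., O) = -1

ply 1, O at OXX/.../OX. | (1,0)=-1→OXX/O../OX.*; (1,1)=-1→OXX/.O./OX.; (1,2)=-1→OXX/..O/OX.; (2,2)=-1→OXX/.../OXO
ply 2, X at OXX/O../OX. | (1,1)=+1→OXX/OX./OX.*; (1,2)=+1→OXX/O.X/OX.; (2,2)=+1→OXX/O../OXX
ply 3: OXX/OX./OX. is terminal -1 (O); from OXX/.../OX. depth 7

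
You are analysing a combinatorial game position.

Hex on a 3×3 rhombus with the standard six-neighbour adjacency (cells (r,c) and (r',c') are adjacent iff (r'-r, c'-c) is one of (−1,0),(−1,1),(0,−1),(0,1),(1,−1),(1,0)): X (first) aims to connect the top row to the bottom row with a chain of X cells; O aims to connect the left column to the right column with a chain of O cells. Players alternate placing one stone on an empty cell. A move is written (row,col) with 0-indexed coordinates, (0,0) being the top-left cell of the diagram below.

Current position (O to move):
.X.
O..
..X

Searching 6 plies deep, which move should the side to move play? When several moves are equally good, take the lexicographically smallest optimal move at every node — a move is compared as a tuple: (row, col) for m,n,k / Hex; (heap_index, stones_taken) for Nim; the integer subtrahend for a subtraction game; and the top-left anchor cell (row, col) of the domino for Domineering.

O's best at [.X./O../..X]: (1,1)

[.X./O../..X] O move#1: (0,0):-1/OX./O../..X, (0,2):-1/.XO/O../..X, (1,1):+1/.X./OO./..X*, (1,2):-1/.X./O.O/..X, (2,0):-1/.X./O../O.X, (2,1):-1/.X./O../.OX
[.X./OO./..X] X move#2: (0,0):-1/XX./OO./..X*, (0,2):-1/.XX/OO./..X, (1,2):-1/.X./OOX/..X, (2,0):-1/.X./OO./X.X, (2,1):-1/.X./OO./.XX
[XX./OO./..X] O move#3: (0,2):+1/XXO/OO./..X*, (1,2):+1/XX./OOO/..X, (2,0):+1/XX./OO./O.X, (2,1):+1/XX./OO./.OX
[XXO/OO./..X] end (terminal -1, X#4); searched .X./O../..X to 6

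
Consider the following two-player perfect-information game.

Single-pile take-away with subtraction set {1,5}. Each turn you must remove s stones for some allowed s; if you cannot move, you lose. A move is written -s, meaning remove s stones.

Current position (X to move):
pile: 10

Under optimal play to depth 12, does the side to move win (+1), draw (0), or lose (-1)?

ply 1, X at 10 | -1=-1→9*; -5=-1→5
ply 2, O at 9 | -1=+1→8*; -5=+1→4
ply 3, X at 8 | -1=-1→7*; -5=-1→3
ply 4, O at 7 | -1=+1→6*; -5=+1→2
ply 5, X at 6 | -1=-1→5*; -5=-1→1
ply 6, O at 5 | -1=+1→4*; -5=+1→0
ply 7, X at 4 | -1=-1→3*
ply 8, O at 3 | -1=+1→2*
ply 9, X at 2 | -1=-1→1*
ply 10, O at 1 | -1=+1→0*
ply 11: 0 is terminal -1 (X); from 10 depth 12

value(10, X) = -1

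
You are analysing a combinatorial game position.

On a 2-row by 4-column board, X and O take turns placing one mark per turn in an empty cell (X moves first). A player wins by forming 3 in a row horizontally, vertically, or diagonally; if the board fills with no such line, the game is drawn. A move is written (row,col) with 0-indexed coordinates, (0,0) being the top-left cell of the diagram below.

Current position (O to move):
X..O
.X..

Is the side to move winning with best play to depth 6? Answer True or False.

O winning at [X..O/.X..]: False

p1 O@[X..O/.X..]: (0,1)[XO.O/.X..]+0* (0,2)[X.OO/.X..]+0 (1,0)[X..O/OX..]+0 (1,2)[X..O/.XO.]+0 (1,3)[X..O/.X.O]+0
p2 X@[XO.O/.X..]: (0,2)[XOXO/.X..]+0* (1,0)[XO.O/XX..]-1 (1,2)[XO.O/.XX.]-1 (1,3)[XO.O/.X.X]-1
p3 O@[XOXO/.X..]: (1,0)[XOXO/OX..]+0* (1,2)[XOXO/.XO.]+0 (1,3)[XOXO/.X.O]+0
p4 X@[XOXO/OX..]: (1,2)[XOXO/OXX.]+0* (1,3)[XOXO/OX.X]+0
p5 O@[XOXO/OXX.]: (1,3)[XOXO/OXXO]+0*
p6 X@[XOXO/OXXO] terminal +0; root [X..O/.X..] d6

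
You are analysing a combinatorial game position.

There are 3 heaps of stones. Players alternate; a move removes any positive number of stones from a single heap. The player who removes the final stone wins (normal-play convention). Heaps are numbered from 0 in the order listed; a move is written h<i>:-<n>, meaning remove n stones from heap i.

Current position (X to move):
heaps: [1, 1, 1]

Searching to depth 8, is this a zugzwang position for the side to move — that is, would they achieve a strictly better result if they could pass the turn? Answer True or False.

ply 1, X at (1,1,1) | h0:-1=+1→(0,1,1)*; h1:-1=+1→(1,0,1); h2:-1=+1→(1,1,0)
ply 2, O at (0,1,1) | h1:-1=-1→(0,0,1)*; h2:-1=-1→(0,1,0)
ply 3, X at (0,0,1) | h2:-1=+1→(0,0,0)*
ply 4: (0,0,0) is terminal -1 (O); from (1,1,1) depth 8
suppose X passes — search the same position with O to move:
pass> ply 1, O at (1,1,1) | h0:-1=+1→(0,1,1)*; h1:-1=+1→(1,0,1); h2:-1=+1→(1,1,0)
pass> ply 2, X at (0,1,1) | h1:-1=-1→(0,0,1)*; h2:-1=-1→(0,1,0)
pass> ply 3, O at (0,0,1) | h2:-1=+1→(0,0,0)*
pass> ply 4: (0,0,0) is terminal -1 (X); from (1,1,1) depth 8
for X: play +1, pass -1

zugzwang((1,1,1), X) = False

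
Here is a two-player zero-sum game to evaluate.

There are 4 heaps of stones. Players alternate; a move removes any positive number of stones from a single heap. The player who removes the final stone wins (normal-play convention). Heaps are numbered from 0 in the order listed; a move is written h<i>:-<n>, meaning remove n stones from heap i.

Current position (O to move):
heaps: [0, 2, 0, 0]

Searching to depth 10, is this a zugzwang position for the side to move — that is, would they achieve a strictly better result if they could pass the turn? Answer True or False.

zugzwang((0,2,0,0), O) = False

p1 O@[(0,2,0,0)]: h1:-1[(0,1,0,0)]-1 h1:-2[(0,0,0,0)]+1*
p2 X@[(0,0,0,0)] terminal -1; root [(0,2,0,0)] d10
pass branch (X moves first from the same position):
  | p1 X@[(0,2,0,0)]: h1:-1[(0,1,0,0)]-1 h1:-2[(0,0,0,0)]+1*
  | p2 O@[(0,0,0,0)] terminal -1; root [(0,2,0,0)] d10
O moving scores +1; O passing scores -1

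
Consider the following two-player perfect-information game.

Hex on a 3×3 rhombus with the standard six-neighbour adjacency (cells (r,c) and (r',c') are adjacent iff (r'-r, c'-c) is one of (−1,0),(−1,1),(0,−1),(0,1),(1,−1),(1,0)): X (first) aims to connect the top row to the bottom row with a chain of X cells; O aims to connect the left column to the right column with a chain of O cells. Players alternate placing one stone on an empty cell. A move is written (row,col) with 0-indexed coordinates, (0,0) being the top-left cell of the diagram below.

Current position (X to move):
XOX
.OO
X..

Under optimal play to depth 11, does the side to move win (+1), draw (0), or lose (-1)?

p1 X@[XOX/.OO/X..]: (1,0)[XOX/XOO/X..]+1* (2,1)[XOX/.OO/XX.]-1 (2,2)[XOX/.OO/X.X]-1
p2 O@[XOX/XOO/X..] terminal -1; root [XOX/.OO/X..] d11

value(XOX/.OO/X.., X) = +1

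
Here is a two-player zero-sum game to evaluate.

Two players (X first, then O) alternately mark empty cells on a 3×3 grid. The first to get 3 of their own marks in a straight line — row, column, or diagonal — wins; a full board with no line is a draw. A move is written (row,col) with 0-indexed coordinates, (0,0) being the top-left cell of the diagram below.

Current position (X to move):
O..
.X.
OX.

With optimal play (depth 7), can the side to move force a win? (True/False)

ply 1, X at O../.X./OX. | (0,1)=+1→OX./.X./OX.*; (0,2)=-1→O.X/.X./OX.; (1,0)=+1→O../XX./OX.; (1,2)=-1→O../.XX/OX.; (2,2)=-1→O../.X./OXX
ply 2: OX./.X./OX. is terminal -1 (O); from O../.X./OX. depth 7

X winning at [O../.X./OX.]: True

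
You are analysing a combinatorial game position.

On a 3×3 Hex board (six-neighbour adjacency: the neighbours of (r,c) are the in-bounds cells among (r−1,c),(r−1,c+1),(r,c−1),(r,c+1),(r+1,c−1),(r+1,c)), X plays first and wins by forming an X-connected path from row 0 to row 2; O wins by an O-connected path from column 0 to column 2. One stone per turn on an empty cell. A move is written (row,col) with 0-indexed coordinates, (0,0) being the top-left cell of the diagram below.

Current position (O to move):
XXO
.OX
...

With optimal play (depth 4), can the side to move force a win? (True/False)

O winning at [XXO/.OX/...]: True

ply 1, O at XXO/.OX/... | (1,0)=+1→XXO/OOX/...*; (2,0)=+1→XXO/.OX/O..; (2,1)=+1→XXO/.OX/.O.; (2,2)=+1→XXO/.OX/..O
ply 2: XXO/OOX/... is terminal -1 (X); from XXO/.OX/... depth 4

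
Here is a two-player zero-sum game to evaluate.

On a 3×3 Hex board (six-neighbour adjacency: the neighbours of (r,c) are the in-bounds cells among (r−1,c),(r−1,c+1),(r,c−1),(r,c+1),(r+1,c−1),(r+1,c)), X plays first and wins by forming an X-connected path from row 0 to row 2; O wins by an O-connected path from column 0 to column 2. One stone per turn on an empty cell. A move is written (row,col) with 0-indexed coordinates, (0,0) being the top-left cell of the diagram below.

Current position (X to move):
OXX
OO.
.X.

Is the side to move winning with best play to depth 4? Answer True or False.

ply 1, X at OXX/OO./.X. | (1,2)=+1→OXX/OOX/.X.*; (2,0)=-1→OXX/OO./XX.; (2,2)=-1→OXX/OO./.XX
ply 2: OXX/OOX/.X. is terminal -1 (O); from OXX/OO./.X. depth 4

X winning at [OXX/OO./.X.]: True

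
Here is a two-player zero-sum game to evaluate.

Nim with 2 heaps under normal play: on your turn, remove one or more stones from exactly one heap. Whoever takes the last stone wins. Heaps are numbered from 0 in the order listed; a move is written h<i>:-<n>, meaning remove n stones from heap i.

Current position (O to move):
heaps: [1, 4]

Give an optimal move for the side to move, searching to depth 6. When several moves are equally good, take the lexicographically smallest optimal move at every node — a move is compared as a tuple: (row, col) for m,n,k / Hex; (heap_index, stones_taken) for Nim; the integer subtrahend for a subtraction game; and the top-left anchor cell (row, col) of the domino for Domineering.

O's best at [(1,4)]: h1:-3

ply 1, O at (1,4) | h0:-1=-1→(0,4); h1:-1=-1→(1,3); h1:-2=-1→(1,2); h1:-3=+1→(1,1)*; h1:-4=-1→(1,0)
ply 2, X at (1,1) | h0:-1=-1→(0,1)*; h1:-1=-1→(1,0)
ply 3, O at (0,1) | h1:-1=+1→(0,0)*
ply 4: (0,0) is terminal -1 (X); from (1,4) depth 6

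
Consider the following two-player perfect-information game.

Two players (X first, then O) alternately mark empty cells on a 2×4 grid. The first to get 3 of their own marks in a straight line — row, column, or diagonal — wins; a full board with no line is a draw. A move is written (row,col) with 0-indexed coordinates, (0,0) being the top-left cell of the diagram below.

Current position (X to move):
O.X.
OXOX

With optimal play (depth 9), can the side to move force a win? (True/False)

X winning at [O.X./OXOX]: False

ply 1, X at O.X./OXOX | (0,1)=+0→OXX./OXOX*; (0,3)=+0→O.XX/OXOX
ply 2, O at OXX./OXOX | (0,3)=+0→OXXO/OXOX*
ply 3: OXXO/OXOX is terminal +0 (X); from O.X./OXOX depth 9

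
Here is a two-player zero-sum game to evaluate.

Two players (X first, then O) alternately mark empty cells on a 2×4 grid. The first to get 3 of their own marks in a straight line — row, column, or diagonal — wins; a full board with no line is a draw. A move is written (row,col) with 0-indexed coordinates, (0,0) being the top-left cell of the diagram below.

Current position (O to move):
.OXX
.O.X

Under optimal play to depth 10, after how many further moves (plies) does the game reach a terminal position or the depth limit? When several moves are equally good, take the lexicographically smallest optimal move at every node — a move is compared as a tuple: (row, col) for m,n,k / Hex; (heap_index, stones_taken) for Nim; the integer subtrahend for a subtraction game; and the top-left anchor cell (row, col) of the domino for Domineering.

[.OXX/.O.X] O move#1: (0,0):+0/OOXX/.O.X*, (1,0):+0/.OXX/OO.X, (1,2):+0/.OXX/.OOX
[OOXX/.O.X] X move#2: (1,0):+0/OOXX/XO.X*, (1,2):+0/OOXX/.OXX
[OOXX/XO.X] O move#3: (1,2):+0/OOXX/XOOX*
[OOXX/XOOX] end (terminal +0, X#4); searched .OXX/.O.X to 10

PV length from [.OXX/.O.X]: 3 plies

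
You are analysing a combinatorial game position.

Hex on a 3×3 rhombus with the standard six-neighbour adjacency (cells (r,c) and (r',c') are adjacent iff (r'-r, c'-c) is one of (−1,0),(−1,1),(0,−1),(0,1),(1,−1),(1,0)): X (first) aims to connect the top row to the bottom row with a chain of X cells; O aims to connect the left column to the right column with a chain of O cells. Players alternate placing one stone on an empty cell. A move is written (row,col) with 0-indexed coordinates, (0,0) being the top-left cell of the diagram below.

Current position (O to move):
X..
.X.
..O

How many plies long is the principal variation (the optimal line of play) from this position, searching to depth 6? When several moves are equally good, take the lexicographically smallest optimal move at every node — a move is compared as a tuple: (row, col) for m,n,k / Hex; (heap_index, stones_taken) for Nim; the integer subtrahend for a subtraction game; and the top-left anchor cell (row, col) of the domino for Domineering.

PV length from [X../.X./..O]: 6 plies

[X../.X./..O] O move#1: (0,1):-1/XO./.X./..O*, (0,2):-1/X.O/.X./..O, (1,0):-1/X../OX./..O, (1,2):-1/X../.XO/..O, (2,0):-1/X../.X./O.O, (2,1):-1/X../.X./.OO
[XO./.X./..O] X move#2: (0,2):+1/XOX/.X./..O*, (1,0):+1/XO./XX./..O, (1,2):+1/XO./.XX/..O, (2,0):+1/XO./.X./X.O, (2,1):+1/XO./.X./.XO
[XOX/.X./..O] O move#3: (1,0):-1/XOX/OX./..O*, (1,2):-1/XOX/.XO/..O, (2,0):-1/XOX/.X./O.O, (2,1):-1/XOX/.X./.OO
[XOX/OX./..O] X move#4: (1,2):+1/XOX/OXX/..O*, (2,0):+1/XOX/OX./X.O, (2,1):+1/XOX/OX./.XO
[XOX/OXX/..O] O move#5: (2,0):-1/XOX/OXX/O.O*, (2,1):-1/XOX/OXX/.OO
[XOX/OXX/O.O] X move#6: (2,1):+1/XOX/OXX/OXO*
[XOX/OXX/OXO] end (terminal -1, O#7); searched X../.X./..O to 6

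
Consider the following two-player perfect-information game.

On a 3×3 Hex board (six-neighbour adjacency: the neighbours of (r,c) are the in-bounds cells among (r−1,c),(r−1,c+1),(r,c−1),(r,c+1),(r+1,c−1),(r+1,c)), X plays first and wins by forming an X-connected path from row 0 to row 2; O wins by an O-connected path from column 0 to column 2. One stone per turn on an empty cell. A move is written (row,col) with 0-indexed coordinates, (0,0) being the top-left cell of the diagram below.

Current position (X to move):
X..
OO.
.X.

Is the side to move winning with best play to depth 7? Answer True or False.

X winning at [X../OO./.X.]: False

ply 1, X at X../OO./.X. | (0,1)=-1→XX./OO./.X.*; (0,2)=-1→X.X/OO./.X.; (1,2)=-1→X../OOX/.X.; (2,0)=-1→X../OO./XX.; (2,2)=-1→X../OO./.XX
ply 2, O at XX./OO./.X. | (0,2)=+1→XXO/OO./.X.*; (1,2)=+1→XX./OOO/.X.; (2,0)=+1→XX./OO./OX.; (2,2)=+1→XX./OO./.XO
ply 3: XXO/OO./.X. is terminal -1 (X); from X../OO./.X. depth 7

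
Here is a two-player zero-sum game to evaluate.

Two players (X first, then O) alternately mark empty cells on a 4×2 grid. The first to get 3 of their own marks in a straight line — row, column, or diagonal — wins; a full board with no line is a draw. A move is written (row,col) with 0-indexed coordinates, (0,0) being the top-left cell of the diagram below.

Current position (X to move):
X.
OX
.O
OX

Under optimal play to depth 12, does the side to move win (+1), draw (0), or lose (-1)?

value(X./OX/.O/OX, X) = 0

ply 1, X at X./OX/.O/OX | (0,1)=-1→XX/OX/.O/OX; (2,0)=+0→X./OX/XO/OX*
ply 2, O at X./OX/XO/OX | (0,1)=+0→XO/OX/XO/OX*
ply 3: XO/OX/XO/OX is terminal +0 (X); from X./OX/.O/OX depth 12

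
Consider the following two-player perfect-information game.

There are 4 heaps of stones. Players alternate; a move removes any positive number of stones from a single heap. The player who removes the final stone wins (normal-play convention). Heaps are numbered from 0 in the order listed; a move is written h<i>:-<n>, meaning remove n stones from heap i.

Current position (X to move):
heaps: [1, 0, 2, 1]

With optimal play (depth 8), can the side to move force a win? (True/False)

X winning at [(1,0,2,1)]: True

[(1,0,2,1)] X move#1: h0:-1:-1/(0,0,2,1), h2:-1:-1/(1,0,1,1), h2:-2:+1/(1,0,0,1)*, h3:-1:-1/(1,0,2,0)
[(1,0,0,1)] O move#2: h0:-1:-1/(0,0,0,1)*, h3:-1:-1/(1,0,0,0)
[(0,0,0,1)] X move#3: h3:-1:+1/(0,0,0,0)*
[(0,0,0,0)] end (terminal -1, O#4); searched (1,0,2,1) to 8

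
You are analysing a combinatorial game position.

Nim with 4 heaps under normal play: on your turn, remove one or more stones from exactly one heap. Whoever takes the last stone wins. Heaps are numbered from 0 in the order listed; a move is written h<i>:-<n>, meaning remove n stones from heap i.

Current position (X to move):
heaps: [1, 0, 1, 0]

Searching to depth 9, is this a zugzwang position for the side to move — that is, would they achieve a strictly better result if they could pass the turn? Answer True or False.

zugzwang((1,0,1,0), X) = True

ply 1, X at (1,0,1,0) | h0:-1=-1→(0,0,1,0)*; h2:-1=-1→(1,0,0,0)
ply 2, O at (0,0,1,0) | h2:-1=+1→(0,0,0,0)*
ply 3: (0,0,0,0) is terminal -1 (X); from (1,0,1,0) depth 9
pass branch (O moves first from the same position):
  | ply 1, O at (1,0,1,0) | h0:-1=-1→(0,0,1,0)*; h2:-1=-1→(1,0,0,0)
  | ply 2, X at (0,0,1,0) | h2:-1=+1→(0,0,0,0)*
  | ply 3: (0,0,0,0) is terminal -1 (O); from (1,0,1,0) depth 9
X moving scores -1; X passing scores +1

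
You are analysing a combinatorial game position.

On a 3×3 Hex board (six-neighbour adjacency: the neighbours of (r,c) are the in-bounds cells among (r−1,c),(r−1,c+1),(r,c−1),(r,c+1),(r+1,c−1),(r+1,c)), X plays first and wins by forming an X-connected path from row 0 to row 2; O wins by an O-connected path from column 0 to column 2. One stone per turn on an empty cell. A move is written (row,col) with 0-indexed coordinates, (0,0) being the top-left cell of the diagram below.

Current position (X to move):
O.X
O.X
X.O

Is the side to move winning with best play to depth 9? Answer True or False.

[O.X/O.X/X.O] X move#1: (0,1):+1/OXX/O.X/X.O*, (1,1):+1/O.X/OXX/X.O, (2,1):+1/O.X/O.X/XXO
[OXX/O.X/X.O] O move#2: (1,1):-1/OXX/OOX/X.O*, (2,1):-1/OXX/O.X/XOO
[OXX/OOX/X.O] X move#3: (2,1):+1/OXX/OOX/XXO*
[OXX/OOX/XXO] end (terminal -1, O#4); searched O.X/O.X/X.O to 9

X winning at [O.X/O.X/X.O]: True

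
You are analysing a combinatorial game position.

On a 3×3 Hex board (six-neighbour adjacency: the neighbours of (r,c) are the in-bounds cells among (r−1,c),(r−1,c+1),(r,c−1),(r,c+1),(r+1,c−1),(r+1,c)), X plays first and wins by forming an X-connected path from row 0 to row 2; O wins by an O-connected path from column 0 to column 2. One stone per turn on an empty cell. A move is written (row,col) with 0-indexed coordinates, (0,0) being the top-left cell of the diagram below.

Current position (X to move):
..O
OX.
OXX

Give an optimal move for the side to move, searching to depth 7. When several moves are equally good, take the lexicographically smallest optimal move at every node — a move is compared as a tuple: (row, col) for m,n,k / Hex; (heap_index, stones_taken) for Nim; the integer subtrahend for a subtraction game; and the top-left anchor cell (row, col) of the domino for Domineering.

[..O/OX./OXX] X move#1: (0,0):-1/X.O/OX./OXX, (0,1):+1/.XO/OX./OXX*, (1,2):-1/..O/OXX/OXX
[.XO/OX./OXX] end (terminal -1, O#2); searched ..O/OX./OXX to 7

X's best at [..O/OX./OXX]: (0,1)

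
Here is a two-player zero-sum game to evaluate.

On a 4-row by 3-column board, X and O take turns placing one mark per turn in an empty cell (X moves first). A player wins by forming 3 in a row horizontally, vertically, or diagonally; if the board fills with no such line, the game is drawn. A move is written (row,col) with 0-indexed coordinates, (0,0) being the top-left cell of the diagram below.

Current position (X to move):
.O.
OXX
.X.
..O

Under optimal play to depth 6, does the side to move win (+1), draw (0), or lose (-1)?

[.O./OXX/.X./..O] X move#1: (0,0):+1/XO./OXX/.X./..O*, (0,2):+1/.OX/OXX/.X./..O, (2,0):+1/.O./OXX/XX./..O, (2,2):+1/.O./OXX/.XX/..O, (3,0):+1/.O./OXX/.X./X.O, (3,1):+1/.O./OXX/.X./.XO
[XO./OXX/.X./..O] O move#2: (0,2):-1/XOO/OXX/.X./..O*, (2,0):-1/XO./OXX/OX./..O, (2,2):-1/XO./OXX/.XO/..O, (3,0):-1/XO./OXX/.X./O.O, (3,1):-1/XO./OXX/.X./.OO
[XOO/OXX/.X./..O] X move#3: (2,0):+1/XOO/OXX/XX./..O*, (2,2):+1/XOO/OXX/.XX/..O, (3,0):+1/XOO/OXX/.X./X.O, (3,1):+1/XOO/OXX/.X./.XO
[XOO/OXX/XX./..O] O move#4: (2,2):-1/XOO/OXX/XXO/..O*, (3,0):-1/XOO/OXX/XX./O.O, (3,1):-1/XOO/OXX/XX./.OO
[XOO/OXX/XXO/..O] X move#5: (3,0):+1/XOO/OXX/XXO/X.O*, (3,1):+1/XOO/OXX/XXO/.XO
[XOO/OXX/XXO/X.O] end (terminal -1, O#6); searched .O./OXX/.X./..O to 6

value(.O./OXX/.X./..O, X) = +1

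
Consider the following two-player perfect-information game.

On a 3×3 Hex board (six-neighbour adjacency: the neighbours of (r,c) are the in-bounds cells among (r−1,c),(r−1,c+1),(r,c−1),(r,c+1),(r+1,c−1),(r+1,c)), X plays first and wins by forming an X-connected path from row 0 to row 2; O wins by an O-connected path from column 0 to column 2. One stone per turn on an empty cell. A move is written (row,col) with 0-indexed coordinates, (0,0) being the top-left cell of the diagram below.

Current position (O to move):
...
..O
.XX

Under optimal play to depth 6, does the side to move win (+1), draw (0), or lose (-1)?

ply 1, O at .../..O/.XX | (0,0)=-1→O../..O/.XX; (0,1)=+1→.O./..O/.XX*; (0,2)=-1→..O/..O/.XX; (1,0)=-1→.../O.O/.XX; (1,1)=+1→.../.OO/.XX; (2,0)=-1→.../..O/OXX
ply 2, X at .O./..O/.XX | (0,0)=-1→XO./..O/.XX*; (0,2)=-1→.OX/..O/.XX; (1,0)=-1→.O./X.O/.XX; (1,1)=-1→.O./.XO/.XX; (2,0)=-1→.O./..O/XXX
ply 3, O at XO./..O/.XX | (0,2)=-1→XOO/..O/.XX; (1,0)=+1→XO./O.O/.XX*; (1,1)=+1→XO./.OO/.XX; (2,0)=-1→XO./..O/OXX
ply 4, X at XO./O.O/.XX | (0,2)=-1→XOX/O.O/.XX*; (1,1)=-1→XO./OXO/.XX; (2,0)=-1→XO./O.O/XXX
ply 5, O at XOX/O.O/.XX | (1,1)=+1→XOX/OOO/.XX*; (2,0)=-1→XOX/O.O/OXX
ply 6: XOX/OOO/.XX is terminal -1 (X); from .../..O/.XX depth 6

value(.../..O/.XX, O) = +1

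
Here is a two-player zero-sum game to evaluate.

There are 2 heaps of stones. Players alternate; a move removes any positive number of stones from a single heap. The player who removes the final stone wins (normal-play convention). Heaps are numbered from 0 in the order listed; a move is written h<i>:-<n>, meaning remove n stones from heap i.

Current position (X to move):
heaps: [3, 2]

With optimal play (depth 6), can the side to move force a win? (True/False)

X winning at [(3,2)]: True

[(3,2)] X move#1: h0:-1:+1/(2,2)*, h0:-2:-1/(1,2), h0:-3:-1/(0,2), h1:-1:-1/(3,1), h1:-2:-1/(3,0)
[(2,2)] O move#2: h0:-1:-1/(1,2)*, h0:-2:-1/(0,2), h1:-1:-1/(2,1), h1:-2:-1/(2,0)
[(1,2)] X move#3: h0:-1:-1/(0,2), h1:-1:+1/(1,1)*, h1:-2:-1/(1,0)
[(1,1)] O move#4: h0:-1:-1/(0,1)*, h1:-1:-1/(1,0)
[(0,1)] X move#5: h1:-1:+1/(0,0)*
[(0,0)] end (terminal -1, O#6); searched (3,2) to 6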